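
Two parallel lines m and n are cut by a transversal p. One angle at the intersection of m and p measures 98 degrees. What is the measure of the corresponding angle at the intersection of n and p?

Corresponding angles formed by parallel lines and a transversal are equal.
The given angle is 98 degrees.
The corresponding angle = 98 degrees.

98 degrees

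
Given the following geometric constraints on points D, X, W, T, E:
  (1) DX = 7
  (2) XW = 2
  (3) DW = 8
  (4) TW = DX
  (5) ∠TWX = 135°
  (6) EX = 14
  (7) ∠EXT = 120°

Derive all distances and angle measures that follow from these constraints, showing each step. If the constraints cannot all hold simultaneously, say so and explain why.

The constraints are consistent.

From the given relations:
  TW = DX = 7

Step 1: From XW = 2, WT = 7, and ∠XWT = 135°, by the law of cosines:
  XT² = XW² + WT² - 2·XW·WT·cos(135°) = 4 + 49 + 19.8 = 72.8
  XT ≈ 8.53

Step 2: From DW = 8, DX = 7, WX = 2, by the inverse law of cosines:
  cos(∠WDX) = (DW² + DX² - WX²) / (2·DW·DX)
  ∠WDX = 13.29°

Step 3: From XD = 7, XW = 2, DW = 8, by the inverse law of cosines:
  cos(∠DXW) = (XD² + XW² - DW²) / (2·XD·XW)
  ∠DXW = 113.13°

Step 4: From WD = 8, WX = 2, DX = 7, by the inverse law of cosines:
  cos(∠DWX) = (WD² + WX² - DX²) / (2·WD·WX)
  ∠DWX = 53.58°

Step 5: From TX = 8.53, XE = 14, and ∠TXE = 120°, by the law of cosines:
  TE² = TX² + XE² - 2·TX·XE·cos(120°) = 72.8 + 196 + 119.5 = 388.3
  TE ≈ 19.7

Step 6: From XT = 8.53, XW = 2, TW = 7, by the inverse law of cosines:
  cos(∠TXW) = (XT² + XW² - TW²) / (2·XT·XW)
  ∠TXW = 35.46°

Step 7: From TW = 7, TX = 8.53, WX = 2, by the inverse law of cosines:
  cos(∠WTX) = (TW² + TX² - WX²) / (2·TW·TX)
  ∠WTX = 9.54°

Step 8: From TE = 19.7, TX = 8.53, EX = 14, by the inverse law of cosines:
  cos(∠ETX) = (TE² + TX² - EX²) / (2·TE·TX)
  ∠ETX = 37.98°

Step 9: From ET = 19.7, EX = 14, TX = 8.53, by the inverse law of cosines:
  cos(∠TEX) = (ET² + EX² - TX²) / (2·ET·EX)
  ∠TEX = 22.02°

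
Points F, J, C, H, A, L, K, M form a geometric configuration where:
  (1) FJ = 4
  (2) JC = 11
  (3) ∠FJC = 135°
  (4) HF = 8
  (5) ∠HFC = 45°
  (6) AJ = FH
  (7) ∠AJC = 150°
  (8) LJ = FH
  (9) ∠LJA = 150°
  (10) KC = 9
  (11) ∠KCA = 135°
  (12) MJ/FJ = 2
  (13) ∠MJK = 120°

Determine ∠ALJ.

From the given relations: LJ = FH = 8; AJ = FH = 8.
Step 1: By the law of cosines on triangle LJA: LA² = 8² + 8² − 2·8·8·cos(150°) = 238.85, so LA ≈ 15.45.
Step 2: By the inverse law of cosines on triangle ALJ: cos(∠ALJ) = (15.45² + 8² − 8²) / (2·15.45·8) = 238.85/247.28 = 0.9659, so ∠ALJ = 15°.

Therefore, the measure of angle ∠ALJ = 15°.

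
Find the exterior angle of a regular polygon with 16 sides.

Each exterior angle of a regular n-gon is 360 / n.
For n = 16: 360 / 16 = 45/2 degrees.

45/2 degrees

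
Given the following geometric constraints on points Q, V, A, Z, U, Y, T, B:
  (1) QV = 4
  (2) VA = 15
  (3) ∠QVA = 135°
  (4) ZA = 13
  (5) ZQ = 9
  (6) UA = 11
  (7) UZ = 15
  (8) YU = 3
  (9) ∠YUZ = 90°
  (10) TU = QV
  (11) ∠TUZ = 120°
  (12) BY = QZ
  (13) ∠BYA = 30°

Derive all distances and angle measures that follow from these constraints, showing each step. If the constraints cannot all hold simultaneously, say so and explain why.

The constraints are consistent.

From the given relations:
  TU = QV = 4
  BY = QZ = 9

Step 1: From QV = 4, VA = 15, and ∠QVA = 135°, by the law of cosines:
  QA² = QV² + VA² - 2·QV·VA·cos(135°) = 16 + 225 + 84.85 = 325.9
  QA ≈ 18.05

Step 2: From ZU = 15, UY = 3, and ∠ZUY = 90°, by the law of cosines:
  ZY² = ZU² + UY² - 2·ZU·UY·cos(90°) = 225 + 9 - 0 = 234
  ZY = 3·√26

Step 3: From ZU = 15, UT = 4, and ∠ZUT = 120°, by the law of cosines:
  ZT² = ZU² + UT² - 2·ZU·UT·cos(120°) = 225 + 16 + 60 = 301
  ZT ≈ 17.35

Step 4: From AU = 11, AZ = 13, UZ = 15, by the inverse law of cosines:
  cos(∠UAZ) = (AU² + AZ² - UZ²) / (2·AU·AZ)
  ∠UAZ = 76.86°

Step 5: From ZA = 13, ZU = 15, AU = 11, by the inverse law of cosines:
  cos(∠AZU) = (ZA² + ZU² - AU²) / (2·ZA·ZU)
  ∠AZU = 45.57°

Step 6: From UA = 11, UZ = 15, AZ = 13, by the inverse law of cosines:
  cos(∠AUZ) = (UA² + UZ² - AZ²) / (2·UA·UZ)
  ∠AUZ = 57.56°

Step 7: From QA = 18.05, QV = 4, AV = 15, by the inverse law of cosines:
  cos(∠AQV) = (QA² + QV² - AV²) / (2·QA·QV)
  ∠AQV = 35.99°

Step 8: From QA = 18.05, QZ = 9, AZ = 13, by the inverse law of cosines:
  cos(∠AQZ) = (QA² + QZ² - AZ²) / (2·QA·QZ)
  ∠AQZ = 42.94°

Step 9: From AQ = 18.05, AV = 15, QV = 4, by the inverse law of cosines:
  cos(∠QAV) = (AQ² + AV² - QV²) / (2·AQ·AV)
  ∠QAV = 9.01°

Step 10: From AQ = 18.05, AZ = 13, QZ = 9, by the inverse law of cosines:
  cos(∠QAZ) = (AQ² + AZ² - QZ²) / (2·AQ·AZ)
  ∠QAZ = 28.14°

Step 11: From ZA = 13, ZQ = 9, AQ = 18.05, by the inverse law of cosines:
  cos(∠AZQ) = (ZA² + ZQ² - AQ²) / (2·ZA·ZQ)
  ∠AZQ = 108.91°

Step 12: From ZT = 17.35, ZU = 15, TU = 4, by the inverse law of cosines:
  cos(∠TZU) = (ZT² + ZU² - TU²) / (2·ZT·ZU)
  ∠TZU = 11.52°

Step 13: From ZU = 15, ZY = 3·√26, UY = 3, by the inverse law of cosines:
  cos(∠UZY) = (ZU² + ZY² - UY²) / (2·ZU·ZY)
  ∠UZY = 11.31°

Step 14: From YU = 3, YZ = 3·√26, UZ = 15, by the inverse law of cosines:
  cos(∠UYZ) = (YU² + YZ² - UZ²) / (2·YU·YZ)
  ∠UYZ = 78.69°

Step 15: From TU = 4, TZ = 17.35, UZ = 15, by the inverse law of cosines:
  cos(∠UTZ) = (TU² + TZ² - UZ²) / (2·TU·TZ)
  ∠UTZ = 48.48°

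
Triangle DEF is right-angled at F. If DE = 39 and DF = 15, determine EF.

Rearranging the Pythagorean theorem to solve for the unknown leg:
leg^2 = hypotenuse^2 - known_leg^2 = 1521 - 225 = 1296
leg = sqrt(1296) = 36.

36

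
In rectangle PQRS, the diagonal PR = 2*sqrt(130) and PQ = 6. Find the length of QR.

Using the Pythagorean theorem: d^2 = a^2 + b^2
b^2 = d^2 - a^2
b^2 = 520 - 36
b^2 = 484
b = sqrt(484) = 22

22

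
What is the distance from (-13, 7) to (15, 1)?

The horizontal distance is |15 - -13| = 28 and the vertical distance is |1 - 7| = 6.
By the Pythagorean theorem, d = sqrt(28^2 + 6^2) = sqrt(820) = 2*sqrt(205).

2*sqrt(205)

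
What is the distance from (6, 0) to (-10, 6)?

d = sqrt((-10 - 6)^2 + (6 - 0)^2)
d = sqrt(-16^2 + 6^2)
d = sqrt(256 + 36)
d = sqrt(292) = 2*sqrt(73)

2*sqrt(73)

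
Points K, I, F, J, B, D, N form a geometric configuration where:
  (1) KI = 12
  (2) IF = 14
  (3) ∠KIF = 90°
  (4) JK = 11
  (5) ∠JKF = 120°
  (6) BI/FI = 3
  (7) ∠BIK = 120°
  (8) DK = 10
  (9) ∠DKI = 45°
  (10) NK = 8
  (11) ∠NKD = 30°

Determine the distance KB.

From the given relations: BI = 3·FI = 3·14 = 42.
Step 1: By the law of cosines on triangle KIB: KB² = 12² + 42² − 2·12·42·cos(120°) = 2412, so KB = 6·√67.

Therefore, the length of KB = 6·√67.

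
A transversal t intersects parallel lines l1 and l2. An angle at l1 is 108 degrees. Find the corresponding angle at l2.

When a transversal crosses parallel lines, angles in the same position at each intersection are called corresponding angles.
These are always equal, so the answer is 108 degrees.

108 degrees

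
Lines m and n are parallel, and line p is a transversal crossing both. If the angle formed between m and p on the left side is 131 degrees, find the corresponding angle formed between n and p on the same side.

When a transversal crosses parallel lines, angles in the same position at each intersection are called corresponding angles.
These are always equal, so the answer is 131 degrees.

131 degrees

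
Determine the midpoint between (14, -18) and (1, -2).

M = ((x₁ + x₂)/2, (y₁ + y₂)/2)
= ((14 + 1)/2, (-18 + -2)/2)
= (15/2, -20/2) = (15/2, -10)

(15/2, -10)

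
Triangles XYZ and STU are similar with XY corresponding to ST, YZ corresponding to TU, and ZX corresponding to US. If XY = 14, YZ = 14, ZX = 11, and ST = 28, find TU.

k = 28/14 = 2. TU = 2 * 14 = 28.

28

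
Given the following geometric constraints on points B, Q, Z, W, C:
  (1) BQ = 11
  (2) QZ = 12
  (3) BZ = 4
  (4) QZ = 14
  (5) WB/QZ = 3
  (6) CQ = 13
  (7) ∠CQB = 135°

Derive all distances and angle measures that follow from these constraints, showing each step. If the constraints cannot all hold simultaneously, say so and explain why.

These constraints are not satisfiable: (2) QZ = 12 and (4) QZ = 14 assign two different lengths to the same segment. No planar figure meets all of them, so nothing further can be derived.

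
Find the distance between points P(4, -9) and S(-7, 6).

The horizontal distance is |-7 - 4| = 11 and the vertical distance is |6 - -9| = 15.
By the Pythagorean theorem, d = sqrt(11^2 + 15^2) = sqrt(346).

sqrt(346)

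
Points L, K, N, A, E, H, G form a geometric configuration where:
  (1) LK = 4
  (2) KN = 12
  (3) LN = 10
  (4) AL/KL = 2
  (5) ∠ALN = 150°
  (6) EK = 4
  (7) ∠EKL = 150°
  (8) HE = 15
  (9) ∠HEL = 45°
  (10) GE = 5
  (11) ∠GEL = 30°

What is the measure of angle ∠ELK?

Step 1: By the law of cosines on triangle LKE: LE² = 4² + 4² − 2·4·4·cos(150°) = 59.71, so LE ≈ 7.73.
Step 2: By the inverse law of cosines on triangle ELK: cos(∠ELK) = (7.73² + 4² − 4²) / (2·7.73·4) = 59.71/61.82 = 0.9659, so ∠ELK = 15°.

Therefore, the measure of angle ∠ELK = 15°.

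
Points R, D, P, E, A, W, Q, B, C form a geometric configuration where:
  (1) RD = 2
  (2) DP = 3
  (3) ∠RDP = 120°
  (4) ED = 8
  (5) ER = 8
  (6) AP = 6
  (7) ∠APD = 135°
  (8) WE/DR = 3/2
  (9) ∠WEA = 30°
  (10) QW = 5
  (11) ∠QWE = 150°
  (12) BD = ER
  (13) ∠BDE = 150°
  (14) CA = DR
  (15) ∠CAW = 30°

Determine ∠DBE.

From the given relations: BD = ER = 8.
Step 1: By the law of cosines on triangle BDE: BE² = 8² + 8² − 2·8·8·cos(150°) = 238.85, so BE ≈ 15.45.
Step 2: By the inverse law of cosines on triangle DBE: cos(∠DBE) = (8² + 15.45² − 8²) / (2·8·15.45) = 238.85/247.28 = 0.9659, so ∠DBE = 15°.

Therefore, the measure of angle ∠DBE = 15°.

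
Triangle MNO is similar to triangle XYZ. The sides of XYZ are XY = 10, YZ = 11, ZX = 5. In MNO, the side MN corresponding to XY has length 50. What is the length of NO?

Since the triangles are similar, the ratio of corresponding sides is constant.
Scale factor k = MN / XY = 50 / 10 = 5
NO = k * YZ = 5 * 11 = 55

55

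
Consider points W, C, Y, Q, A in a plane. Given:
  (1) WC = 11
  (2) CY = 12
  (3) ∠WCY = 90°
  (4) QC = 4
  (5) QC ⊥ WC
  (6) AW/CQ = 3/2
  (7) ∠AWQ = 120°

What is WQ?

Step 1: By the law of cosines on triangle WCQ: WQ² = 11² + 4² − 2·11·4·cos(90°) = 137, so WQ = √137.

Therefore, the length of WQ = √137.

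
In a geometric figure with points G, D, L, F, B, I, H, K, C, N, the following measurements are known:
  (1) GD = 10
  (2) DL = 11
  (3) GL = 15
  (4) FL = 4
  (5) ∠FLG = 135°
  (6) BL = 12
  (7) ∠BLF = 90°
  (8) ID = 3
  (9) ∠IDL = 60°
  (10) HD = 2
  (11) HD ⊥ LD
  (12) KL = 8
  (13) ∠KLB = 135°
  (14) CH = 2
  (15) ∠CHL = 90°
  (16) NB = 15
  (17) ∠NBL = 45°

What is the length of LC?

Step 1: By the law of cosines on triangle LDH: LH² = 11² + 2² − 2·11·2·cos(90°) = 125, so LH = 5·√5.
Step 2: By the law of cosines on triangle LHC: LC² = (5·√5)² + 2² − 2·5·√5·2·cos(90°) = 129, so LC = √129.

Therefore, the length of LC = √129.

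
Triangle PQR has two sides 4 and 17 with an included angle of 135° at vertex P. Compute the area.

Area = (1/2)(4)(17) sin(135°) = (1/2)(4)(17)(sqrt(2)/2) = 17*sqrt(2)

17*sqrt(2)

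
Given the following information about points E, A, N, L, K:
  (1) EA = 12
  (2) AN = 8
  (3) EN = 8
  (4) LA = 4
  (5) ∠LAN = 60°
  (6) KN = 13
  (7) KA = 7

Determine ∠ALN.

Step 1: By the law of cosines on triangle LAN: LN² = 4² + 8² − 2·4·8·cos(60°) = 48, so LN = 4·√3.
Step 2: By the inverse law of cosines on triangle ALN: cos(∠ALN) = (4² + (4·√3)² − 8²) / (2·4·4·√3) = 0/55.43 = 0, so ∠ALN = 90°.

Therefore, the measure of angle ∠ALN = 90°.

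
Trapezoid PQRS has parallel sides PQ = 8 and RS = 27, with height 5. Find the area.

A trapezoid's area equals the midsegment times the height.
The midsegment is (8 + 27) / 2 = 35/2.
Area = 35/2 * 5 = 175/2.

175/2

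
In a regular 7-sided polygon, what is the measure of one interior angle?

Each interior angle of a regular n-gon is (n - 2) * 180 / n.
For n = 7: (7 - 2) * 180 / 7 = 900/7 = 900/7 degrees.

900/7 degrees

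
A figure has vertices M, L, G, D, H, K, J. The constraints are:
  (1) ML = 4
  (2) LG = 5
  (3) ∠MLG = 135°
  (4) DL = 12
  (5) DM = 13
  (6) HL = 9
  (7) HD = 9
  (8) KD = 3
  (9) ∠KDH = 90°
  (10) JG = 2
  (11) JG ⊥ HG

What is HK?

Step 1: By the law of cosines on triangle HDK: HK² = 9² + 3² − 2·9·3·cos(90°) = 90, so HK = 3·√10.

Therefore, the length of HK = 3·√10.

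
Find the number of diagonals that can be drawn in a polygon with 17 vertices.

Total line segments between 17 vertices = C(17,2) = 136.
Subtract the 17 sides: 136 - 17 = 119 diagonals.

119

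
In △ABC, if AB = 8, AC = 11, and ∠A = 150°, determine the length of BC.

By the law of cosines: BC^2 = AB^2 + AC^2 - 2*AB*AC*cos(A)
BC^2 = 8^2 + 11^2 - 2*8*11*cos(150°)
BC^2 = 64 + 121 - 176*(-sqrt(3)/2)
BC^2 = 88*sqrt(3) + 185
BC = sqrt(88*sqrt(3) + 185)

sqrt(88*sqrt(3) + 185)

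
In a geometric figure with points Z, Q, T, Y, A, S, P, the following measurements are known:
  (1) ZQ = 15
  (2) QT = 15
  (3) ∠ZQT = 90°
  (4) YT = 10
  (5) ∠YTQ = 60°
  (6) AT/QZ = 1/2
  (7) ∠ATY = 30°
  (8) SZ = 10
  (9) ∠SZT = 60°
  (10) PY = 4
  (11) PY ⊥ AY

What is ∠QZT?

Step 1: By the law of cosines on triangle ZQT: ZT² = 15² + 15² − 2·15·15·cos(90°) = 450, so ZT = 15·√2.
Step 2: By the inverse law of cosines on triangle QZT: cos(∠QZT) = (15² + (15·√2)² − 15²) / (2·15·15·√2) = 450/636.4 = 0.7071, so ∠QZT = 45°.

Therefore, the measure of angle ∠QZT = 45°.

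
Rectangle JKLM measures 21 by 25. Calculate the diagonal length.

A rectangle's diagonal splits it into two right triangles, with the diagonal as the hypotenuse.
By the Pythagorean theorem, d^2 = 21^2 + 25^2 = 1066.
Therefore d = sqrt(1066).

sqrt(1066)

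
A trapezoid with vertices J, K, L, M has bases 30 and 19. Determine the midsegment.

midsegment = (30 + 19) / 2 = 49 / 2 = 49/2

49/2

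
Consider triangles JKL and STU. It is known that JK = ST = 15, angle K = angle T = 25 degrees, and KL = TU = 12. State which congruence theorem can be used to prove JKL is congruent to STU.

Consider the given information: JK = ST = 15, angle K = angle T = 25 degrees, and KL = TU = 12
This is not AAS or HL: AAS requires two angles and a non-included side. HL only applies to right triangles with matching hypotenuse and leg.
The correct criterion is SAS. Two pairs of corresponding sides and the included angle are equal (Side-Angle-Side).

SAS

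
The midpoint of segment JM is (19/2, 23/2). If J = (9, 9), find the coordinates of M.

Using the midpoint formula: M = ((x1 + x2)/2, (y1 + y2)/2)
We know M = (19/2, 23/2) and J = (9, 9)
For x: 19/2 = (9 + x2)/2, so x2 = 2*19/2 - 9 = 10
For y: 23/2 = (9 + y2)/2, so y2 = 2*23/2 - 9 = 14
M = (10, 14)

(10, 14)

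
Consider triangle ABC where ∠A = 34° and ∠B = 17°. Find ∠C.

angle C = 180 - 34 - 17 = 129 degrees.

129 degrees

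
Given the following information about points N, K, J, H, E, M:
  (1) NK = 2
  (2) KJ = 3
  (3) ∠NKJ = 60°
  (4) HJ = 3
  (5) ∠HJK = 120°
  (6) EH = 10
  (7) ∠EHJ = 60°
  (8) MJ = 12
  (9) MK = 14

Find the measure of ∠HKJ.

Step 1: By the law of cosines on triangle KJH: KH² = 3² + 3² − 2·3·3·cos(120°) = 27, so KH = 3·√3.
Step 2: By the inverse law of cosines on triangle HKJ: cos(∠HKJ) = ((3·√3)² + 3² − 3²) / (2·3·√3·3) = 27/31.18 = 0.866, so ∠HKJ = 30°.

Therefore, the measure of angle ∠HKJ = 30°.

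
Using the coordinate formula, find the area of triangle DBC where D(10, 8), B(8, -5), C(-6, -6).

Using the Shoelace formula for a triangle:
Area = (1/2)|x0(y1 - y2) + x1(y2 - y0) + x2(y0 - y1)|
Area = (1/2)|10(-5 - -6) + 8(-6 - 8) + -6(8 - -5)|
Area = (1/2)|10 + -112 + -78|
Area = (1/2)|-180|
Area = (1/2)(180)
Area = 90

90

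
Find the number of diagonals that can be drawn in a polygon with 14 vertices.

The number of diagonals in an n-gon is n(n - 3)/2.
For n = 14: 14(14 - 3)/2 = 14 × 11 / 2 = 77.

77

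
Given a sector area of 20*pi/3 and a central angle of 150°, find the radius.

The sector covers 150°/360° = 5/12 of the full circle.
Full circle area = 20*pi/3 / 5/12 = 16*pi.
Since full area = πr², we get r² = 16*pi/π = 16, so r = 4.

4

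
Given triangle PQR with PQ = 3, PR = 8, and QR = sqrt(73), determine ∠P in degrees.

cos(P) = (3² + 8² - (sqrt(73))²) / (2 × 3 × 8) = 0, so P = arccos(0) = 90°.

90°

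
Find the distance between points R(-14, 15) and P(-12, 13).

d = sqrt((-12 - -14)^2 + (13 - 15)^2)
d = sqrt(2^2 + -2^2)
d = sqrt(4 + 4)
d = sqrt(8) = 2*sqrt(2)

2*sqrt(2)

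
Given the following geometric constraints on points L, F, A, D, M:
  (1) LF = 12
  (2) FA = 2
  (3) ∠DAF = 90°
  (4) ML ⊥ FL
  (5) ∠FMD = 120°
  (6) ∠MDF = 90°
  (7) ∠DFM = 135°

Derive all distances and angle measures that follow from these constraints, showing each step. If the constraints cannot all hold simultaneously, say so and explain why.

These constraints are not satisfiable: (5), (6) and (7) are the three interior angles of triangle FMD, which must sum to 180°, but 120° + 90° + 135° = 345°. No planar figure meets all of them, so nothing further can be derived.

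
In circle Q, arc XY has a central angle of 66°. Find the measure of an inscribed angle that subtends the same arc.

Inscribed angle = 66° / 2 = 33° (inscribed angle theorem).

33°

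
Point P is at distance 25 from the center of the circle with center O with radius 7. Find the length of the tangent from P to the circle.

tangent = √(d² - r²) = √(25² - 7²) = √(625 - 49) = √576 = 24

24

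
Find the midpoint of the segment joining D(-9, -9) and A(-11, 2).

M = ((x₁ + x₂)/2, (y₁ + y₂)/2)
= ((-9 + -11)/2, (-9 + 2)/2)
= (-20/2, -7/2) = (-10, -7/2)

(-10, -7/2)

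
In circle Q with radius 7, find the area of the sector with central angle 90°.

The full circle has area πr² = π(7)² = 49*pi.
The sector covers 90° out of 360°, a fraction of 1/4.
Sector area = 49*pi × 1/4 = 49*pi/4.

49*pi/4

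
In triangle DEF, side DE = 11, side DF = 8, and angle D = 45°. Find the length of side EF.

By the law of cosines: EF^2 = DE^2 + DF^2 - 2*DE*DF*cos(D)
EF^2 = 11^2 + 8^2 - 2*11*8*cos(45°)
EF^2 = 121 + 64 - 176*(sqrt(2)/2)
EF^2 = 185 - 88*sqrt(2)
EF = sqrt(185 - 88*sqrt(2))

sqrt(185 - 88*sqrt(2))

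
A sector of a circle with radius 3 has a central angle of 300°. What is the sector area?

Sector area = π(3²)(5/6) = 15*pi/2

15*pi/2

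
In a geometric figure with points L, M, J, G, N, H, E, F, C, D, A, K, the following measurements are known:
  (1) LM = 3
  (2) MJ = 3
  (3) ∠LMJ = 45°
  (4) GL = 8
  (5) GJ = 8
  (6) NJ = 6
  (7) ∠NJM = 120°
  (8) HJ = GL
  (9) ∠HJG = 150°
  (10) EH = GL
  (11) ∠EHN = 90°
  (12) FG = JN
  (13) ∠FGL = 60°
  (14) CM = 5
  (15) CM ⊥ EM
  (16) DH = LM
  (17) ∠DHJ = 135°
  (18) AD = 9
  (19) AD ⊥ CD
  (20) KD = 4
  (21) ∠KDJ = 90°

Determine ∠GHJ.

From the given relations: HJ = GL = 8.
Step 1: By the law of cosines on triangle HJG: HG² = 8² + 8² − 2·8·8·cos(150°) = 238.85, so HG ≈ 15.45.
Step 2: By the inverse law of cosines on triangle GHJ: cos(∠GHJ) = (15.45² + 8² − 8²) / (2·15.45·8) = 238.85/247.28 = 0.9659, so ∠GHJ = 15°.

Therefore, the measure of angle ∠GHJ = 15°.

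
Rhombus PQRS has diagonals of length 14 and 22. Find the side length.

The diagonals of a rhombus bisect each other at right angles.
Half-diagonals: 14/2 = 7 and 22/2 = 11
side = sqrt(7^2 + 11^2)
side = sqrt(49 + 121)
side = sqrt(170)

sqrt(170)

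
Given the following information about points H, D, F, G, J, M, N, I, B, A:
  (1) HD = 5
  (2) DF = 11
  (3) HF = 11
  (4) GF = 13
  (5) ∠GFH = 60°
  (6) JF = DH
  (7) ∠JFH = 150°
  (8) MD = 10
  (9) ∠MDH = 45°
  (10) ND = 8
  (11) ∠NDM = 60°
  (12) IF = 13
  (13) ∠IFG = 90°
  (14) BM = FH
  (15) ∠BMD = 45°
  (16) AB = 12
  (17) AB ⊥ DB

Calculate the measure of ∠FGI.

Step 1: By the law of cosines on triangle GFI: GI² = 13² + 13² − 2·13·13·cos(90°) = 338, so GI = 13·√2.
Step 2: By the inverse law of cosines on triangle FGI: cos(∠FGI) = (13² + (13·√2)² − 13²) / (2·13·13·√2) = 338/478 = 0.7071, so ∠FGI = 45°.

Therefore, the measure of angle ∠FGI = 45°.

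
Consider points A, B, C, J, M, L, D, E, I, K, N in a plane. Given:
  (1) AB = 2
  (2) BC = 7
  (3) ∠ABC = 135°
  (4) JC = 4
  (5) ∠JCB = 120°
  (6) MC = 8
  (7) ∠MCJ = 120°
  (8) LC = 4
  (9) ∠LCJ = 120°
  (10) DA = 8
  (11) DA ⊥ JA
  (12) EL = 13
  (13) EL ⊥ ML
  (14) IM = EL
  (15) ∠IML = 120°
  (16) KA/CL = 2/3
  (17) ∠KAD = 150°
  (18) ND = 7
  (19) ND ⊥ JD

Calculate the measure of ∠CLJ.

Step 1: By the law of cosines on triangle LCJ: LJ² = 4² + 4² − 2·4·4·cos(120°) = 48, so LJ = 4·√3.
Step 2: By the inverse law of cosines on triangle CLJ: cos(∠CLJ) = (4² + (4·√3)² − 4²) / (2·4·4·√3) = 48/55.43 = 0.866, so ∠CLJ = 30°.

Therefore, the measure of angle ∠CLJ = 30°.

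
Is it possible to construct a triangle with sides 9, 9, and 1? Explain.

Check all three triangle inequalities:
9 + 9 = 18 > 1 ✓
9 + 1 = 10 > 9 ✓
9 + 1 = 10 > 9 ✓
All conditions hold, so these sides form a valid triangle.

Yes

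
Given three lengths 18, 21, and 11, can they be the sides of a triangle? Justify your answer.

Sort the sides: 11, 18, 21.
It suffices to check that the sum of the two smallest exceeds the largest:
11 + 18 = 29 > 21. ✓
Yes, a valid triangle can be formed.

Yes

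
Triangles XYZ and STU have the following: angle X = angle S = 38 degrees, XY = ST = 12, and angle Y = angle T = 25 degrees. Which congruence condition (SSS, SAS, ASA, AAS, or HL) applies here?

The given information matches ASA: Two pairs of corresponding angles and the included side are equal (Angle-Side-Angle).

ASA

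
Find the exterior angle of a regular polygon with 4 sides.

Each exterior angle of a regular n-gon is 360 / n.
For n = 4: 360 / 4 = 90 degrees.

90 degrees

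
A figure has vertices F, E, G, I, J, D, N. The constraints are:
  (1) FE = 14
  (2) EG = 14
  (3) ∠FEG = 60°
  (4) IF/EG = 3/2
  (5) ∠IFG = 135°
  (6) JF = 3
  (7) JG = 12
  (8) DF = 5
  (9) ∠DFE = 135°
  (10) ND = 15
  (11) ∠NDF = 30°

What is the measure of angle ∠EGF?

Step 1: By the law of cosines on triangle GEF: GF² = 14² + 14² − 2·14·14·cos(60°) = 196, so GF = 14.
Step 2: By the inverse law of cosines on triangle EGF: cos(∠EGF) = (14² + 14² − 14²) / (2·14·14) = 196/392 = 0.5, so ∠EGF = 60°.

Therefore, the measure of angle ∠EGF = 60°.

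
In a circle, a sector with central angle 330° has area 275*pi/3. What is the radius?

The sector covers 330°/360° = 11/12 of the full circle.
Full circle area = 275*pi/3 / 11/12 = 100*pi.
Since full area = πr², we get r² = 100*pi/π = 100, so r = 10.

10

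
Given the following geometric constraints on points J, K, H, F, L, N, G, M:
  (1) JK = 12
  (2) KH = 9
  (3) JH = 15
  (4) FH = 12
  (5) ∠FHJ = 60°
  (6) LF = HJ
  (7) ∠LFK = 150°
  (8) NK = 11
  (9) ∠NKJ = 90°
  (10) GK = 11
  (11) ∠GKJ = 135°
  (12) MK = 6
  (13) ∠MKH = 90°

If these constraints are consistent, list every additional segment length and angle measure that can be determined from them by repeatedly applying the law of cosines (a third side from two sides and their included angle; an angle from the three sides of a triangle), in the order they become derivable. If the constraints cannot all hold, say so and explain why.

The constraints are consistent. Derivable facts, in order:
After 1 step:
- HM = 3·√13
- JF = 3·√21
- JG ≈ 21.25
- JN ≈ 16.28
- ∠HJK = 36.87°
- ∠HKJ = 90°
- ∠JHK = 53.13°
After 2 steps:
- ∠FJH = 49.11°
- ∠GJK = 21.47°
- ∠HFJ = 70.89°
- ∠HMK = 56.31°
- ∠JGK = 23.53°
- ∠JNK = 47.49°
- ∠KHM = 33.69°
- ∠KJN = 42.51°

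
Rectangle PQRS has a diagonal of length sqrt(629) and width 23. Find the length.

Using the Pythagorean theorem: d^2 = a^2 + b^2
b^2 = d^2 - a^2
b^2 = 629 - 529
b^2 = 100
b = sqrt(100) = 10

10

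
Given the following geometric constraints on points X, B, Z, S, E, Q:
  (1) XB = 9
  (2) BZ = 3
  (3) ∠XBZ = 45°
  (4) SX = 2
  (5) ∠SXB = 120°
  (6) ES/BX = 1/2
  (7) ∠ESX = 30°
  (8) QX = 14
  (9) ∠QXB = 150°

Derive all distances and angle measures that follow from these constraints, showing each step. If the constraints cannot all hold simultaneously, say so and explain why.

The constraints are consistent.

From the given relations:
  ES = 1/2·BX = 1/2·9 ≈ 4.5

Step 1: From XB = 9, BZ = 3, and ∠XBZ = 45°, by the law of cosines:
  XZ² = XB² + BZ² - 2·XB·BZ·cos(45°) = 81 + 9 - 38.18 = 51.82
  XZ ≈ 7.2

Step 2: From XS = 2, SE = 4.5, and ∠XSE = 30°, by the law of cosines:
  XE² = XS² + SE² - 2·XS·SE·cos(30°) = 4 + 20.25 - 15.59 = 8.662
  XE ≈ 2.94

Step 3: From BX = 9, XS = 2, and ∠BXS = 120°, by the law of cosines:
  BS² = BX² + XS² - 2·BX·XS·cos(120°) = 81 + 4 + 18 = 103
  BS = √103

Step 4: From BX = 9, XQ = 14, and ∠BXQ = 150°, by the law of cosines:
  BQ² = BX² + XQ² - 2·BX·XQ·cos(150°) = 81 + 196 + 218.2 = 495.2
  BQ ≈ 22.25

Step 5: From XB = 9, XZ = 7.2, BZ = 3, by the inverse law of cosines:
  cos(∠BXZ) = (XB² + XZ² - BZ²) / (2·XB·XZ)
  ∠BXZ = 17.14°

Step 6: From XE = 2.94, XS = 2, ES = 4.5, by the inverse law of cosines:
  cos(∠EXS) = (XE² + XS² - ES²) / (2·XE·XS)
  ∠EXS = 130.14°

Step 7: From BQ = 22.25, BX = 9, QX = 14, by the inverse law of cosines:
  cos(∠QBX) = (BQ² + BX² - QX²) / (2·BQ·BX)
  ∠QBX = 18.33°

Step 8: From BS = √103, BX = 9, SX = 2, by the inverse law of cosines:
  cos(∠SBX) = (BS² + BX² - SX²) / (2·BS·BX)
  ∠SBX = 9.83°

Step 9: From ZB = 3, ZX = 7.2, BX = 9, by the inverse law of cosines:
  cos(∠BZX) = (ZB² + ZX² - BX²) / (2·ZB·ZX)
  ∠BZX = 117.86°

Step 10: From SB = √103, SX = 2, BX = 9, by the inverse law of cosines:
  cos(∠BSX) = (SB² + SX² - BX²) / (2·SB·SX)
  ∠BSX = 50.17°

Step 11: From ES = 4.5, EX = 2.94, SX = 2, by the inverse law of cosines:
  cos(∠SEX) = (ES² + EX² - SX²) / (2·ES·EX)
  ∠SEX = 19.86°

Step 12: From QB = 22.25, QX = 14, BX = 9, by the inverse law of cosines:
  cos(∠BQX) = (QB² + QX² - BX²) / (2·QB·QX)
  ∠BQX = 11.67°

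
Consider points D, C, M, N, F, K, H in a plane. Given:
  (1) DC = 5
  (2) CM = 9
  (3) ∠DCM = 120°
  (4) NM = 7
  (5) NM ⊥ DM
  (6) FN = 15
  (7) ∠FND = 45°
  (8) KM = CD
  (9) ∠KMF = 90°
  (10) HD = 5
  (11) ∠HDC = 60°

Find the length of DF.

Step 1: By the law of cosines on triangle DCM: DM² = 5² + 9² − 2·5·9·cos(120°) = 151, so DM = √151.
Step 2: By the law of cosines on triangle DMN: DN² = √151² + 7² − 2·√151·7·cos(90°) = 200, so DN = 10·√2.
Step 3: By the law of cosines on triangle DNF: DF² = (10·√2)² + 15² − 2·10·√2·15·cos(45°) = 125, so DF = 5·√5.

Therefore, the length of DF = 5·√5.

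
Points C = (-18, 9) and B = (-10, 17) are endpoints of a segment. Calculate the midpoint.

The midpoint is the point halfway along the segment.
Move half the horizontal distance: -18 + (-10 - -18)/2 = -18 + 8/2 = -14
Move half the vertical distance: 9 + (17 - 9)/2 = 9 + 8/2 = 13
Midpoint = (-14, 13)

(-14, 13)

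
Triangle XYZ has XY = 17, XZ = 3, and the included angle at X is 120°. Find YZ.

Law of cosines: YZ^2 = 17^2 + 3^2 - 2(17)(3)cos(120°) = 349, so YZ = sqrt(349).

sqrt(349)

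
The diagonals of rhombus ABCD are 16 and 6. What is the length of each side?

The diagonals of a rhombus bisect each other at right angles.
Half-diagonals: 16/2 = 8 and 6/2 = 3
side = sqrt(8^2 + 3^2)
side = sqrt(64 + 9)
side = sqrt(73)

sqrt(73)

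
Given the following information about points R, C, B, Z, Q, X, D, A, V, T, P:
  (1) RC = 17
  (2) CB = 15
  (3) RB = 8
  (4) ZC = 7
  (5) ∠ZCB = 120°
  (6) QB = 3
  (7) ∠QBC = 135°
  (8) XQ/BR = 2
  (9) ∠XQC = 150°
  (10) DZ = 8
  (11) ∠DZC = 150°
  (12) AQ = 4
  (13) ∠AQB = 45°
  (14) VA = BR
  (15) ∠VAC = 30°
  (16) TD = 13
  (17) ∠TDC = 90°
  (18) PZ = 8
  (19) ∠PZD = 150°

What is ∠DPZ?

Step 1: By the law of cosines on triangle PZD: PD² = 8² + 8² − 2·8·8·cos(150°) = 238.85, so PD ≈ 15.45.
Step 2: By the inverse law of cosines on triangle DPZ: cos(∠DPZ) = (15.45² + 8² − 8²) / (2·15.45·8) = 238.85/247.28 = 0.9659, so ∠DPZ = 15°.

Therefore, the measure of angle ∠DPZ = 15°.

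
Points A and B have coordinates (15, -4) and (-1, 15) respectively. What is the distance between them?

The horizontal distance is |-1 - 15| = 16 and the vertical distance is |15 - -4| = 19.
By the Pythagorean theorem, d = sqrt(16^2 + 19^2) = sqrt(617).

sqrt(617)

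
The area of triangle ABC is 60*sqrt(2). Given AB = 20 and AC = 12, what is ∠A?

sin(C) = 2 * 60*sqrt(2) / (20 * 12) = sqrt(2)/2, so C = arcsin(sqrt(2)/2) = 45°.
Since sin(180° - C) = sin(C), the obtuse angle 135° gives the same area, so C = 45° or C = 135°.

45° or 135°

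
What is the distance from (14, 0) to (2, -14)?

The horizontal distance is |2 - 14| = 12 and the vertical distance is |-14 - 0| = 14.
By the Pythagorean theorem, d = sqrt(12^2 + 14^2) = sqrt(340) = 2*sqrt(85).

2*sqrt(85)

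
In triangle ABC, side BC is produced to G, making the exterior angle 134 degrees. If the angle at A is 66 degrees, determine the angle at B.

angle B = 134 - 66 = 68 degrees (exterior angle theorem).

68 degrees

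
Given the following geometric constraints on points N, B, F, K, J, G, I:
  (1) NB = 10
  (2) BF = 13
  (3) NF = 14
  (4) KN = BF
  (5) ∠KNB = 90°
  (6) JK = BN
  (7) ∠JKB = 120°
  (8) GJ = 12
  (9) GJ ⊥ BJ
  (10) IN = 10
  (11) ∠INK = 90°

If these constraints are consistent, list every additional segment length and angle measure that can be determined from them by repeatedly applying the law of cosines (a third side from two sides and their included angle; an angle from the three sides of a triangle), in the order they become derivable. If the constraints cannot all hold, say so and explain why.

The constraints are consistent. Derivable facts, in order:
After 1 step:
- BK ≈ 16.4
- KI ≈ 16.4
- ∠BFN = 43.28°
- ∠BNF = 63.03°
- ∠FBN = 73.69°
After 2 steps:
- BJ ≈ 23.09
- ∠BKN = 37.57°
- ∠IKN = 37.57°
- ∠KBN = 52.43°
- ∠KIN = 52.43°
After 3 steps:
- BG ≈ 26.02
- ∠BJK = 37.97°
- ∠JBK = 22.03°
After 4 steps:
- ∠BGJ = 62.54°
- ∠GBJ = 27.46°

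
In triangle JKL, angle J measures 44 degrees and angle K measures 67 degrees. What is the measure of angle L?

angle L = 180 - 44 - 67 = 69 degrees.

69 degrees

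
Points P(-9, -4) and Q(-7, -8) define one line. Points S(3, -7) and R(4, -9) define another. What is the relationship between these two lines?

Slope of line 1: m1 = (-8 - -4)/(-7 - -9) = -4/2 = -2
Slope of line 2: m2 = (-9 - -7)/(4 - 3) = -2/1 = -2
m1 = m2, so the lines are parallel.

Parallel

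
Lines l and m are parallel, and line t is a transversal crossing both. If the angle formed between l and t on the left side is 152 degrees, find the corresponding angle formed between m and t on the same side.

When a transversal crosses parallel lines, angles in the same position at each intersection are called corresponding angles.
These are always equal, so the answer is 152 degrees.

152 degrees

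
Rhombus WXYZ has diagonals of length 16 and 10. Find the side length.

In a rhombus, the diagonals bisect each other perpendicularly, creating four congruent right triangles.
Each triangle has legs 8 (half of 16) and 5 (half of 10).
The hypotenuse of each right triangle is a side of the rhombus:
side = sqrt(8^2 + 5^2) = sqrt(89)

sqrt(89)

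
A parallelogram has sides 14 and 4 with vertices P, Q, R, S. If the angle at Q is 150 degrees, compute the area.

Area = a * b * sin(theta)
Area = 14 * 4 * sin(150 degrees)
Area = 56 * 1/2
Area = 28

28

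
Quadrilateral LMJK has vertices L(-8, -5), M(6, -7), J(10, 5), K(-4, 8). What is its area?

The Shoelace formula works by pairing each vertex with the next (cycling back to the first).
For each pair, compute x_i*y_(i+1) - x_(i+1)*y_i:
  (-8*-7 - 6*-5) = 86
  (6*5 - 10*-7) = 100
  (10*8 - -4*5) = 100
  (-4*-5 - -8*8) = 84
Taking half the absolute value of the total: Area = (1/2)(370) = 185.

185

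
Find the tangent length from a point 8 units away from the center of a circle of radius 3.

The tangent, radius, and line from the external point to the center form a right triangle.
The right angle is where the tangent meets the radius.
By the Pythagorean theorem: tangent² + 3² = 8²
tangent² = 64 - 9 = 55
tangent = sqrt(55)

sqrt(55)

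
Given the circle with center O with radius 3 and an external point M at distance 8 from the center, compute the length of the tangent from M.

The tangent, radius, and line from the external point to the center form a right triangle.
The right angle is where the tangent meets the radius.
By the Pythagorean theorem: tangent² + 3² = 8²
tangent² = 64 - 9 = 55
tangent = sqrt(55)

sqrt(55)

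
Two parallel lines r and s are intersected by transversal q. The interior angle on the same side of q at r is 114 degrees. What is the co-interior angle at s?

Co-interior angles sum to 180: 180 - 114 = 66 degrees.

66 degrees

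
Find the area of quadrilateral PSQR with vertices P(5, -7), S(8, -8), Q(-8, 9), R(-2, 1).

Using the Shoelace formula for a quadrilateral (vertices in order):
Area = (1/2)|sum of (x_i * y_(i+1) - x_(i+1) * y_i)|
Terms: (5*-8 - 8*-7) = 16, (8*9 - -8*-8) = 8, (-8*1 - -2*9) = 10, (-2*-7 - 5*1) = 9
Sum = 43
Area = (1/2)(43) = 43/2

43/2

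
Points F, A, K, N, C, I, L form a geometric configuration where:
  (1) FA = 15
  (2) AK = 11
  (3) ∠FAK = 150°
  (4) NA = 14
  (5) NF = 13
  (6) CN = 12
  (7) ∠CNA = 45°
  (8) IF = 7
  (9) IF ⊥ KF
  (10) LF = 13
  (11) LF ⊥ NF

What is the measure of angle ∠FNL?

Step 1: By the law of cosines on triangle NFL: NL² = 13² + 13² − 2·13·13·cos(90°) = 338, so NL = 13·√2.
Step 2: By the inverse law of cosines on triangle FNL: cos(∠FNL) = (13² + (13·√2)² − 13²) / (2·13·13·√2) = 338/478 = 0.7071, so ∠FNL = 45°.

Therefore, the measure of angle ∠FNL = 45°.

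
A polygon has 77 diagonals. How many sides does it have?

Using d = n(n - 3)/2, we solve 77 = n(n - 3)/2.
So n(n - 3) = 154.
Testing n = 14: 14 * 11 = 154 = 154. Correct.
The polygon has 14 sides.

14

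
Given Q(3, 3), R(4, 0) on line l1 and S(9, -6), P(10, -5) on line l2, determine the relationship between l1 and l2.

Slope of line 1: m1 = (0 - 3)/(4 - 3) = -3/1 = -3
Slope of line 2: m2 = (-5 - -6)/(10 - 9) = 1/1 = 1
For parallel lines we need equal slopes: -3 != 1.
For perpendicular lines we need m1*m2 = -1: (-3)(1) = -3 != -1.
Since neither condition holds, the lines are neither parallel nor perpendicular.

Neither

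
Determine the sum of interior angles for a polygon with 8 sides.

The sum of interior angles of an n-sided polygon is (n - 2) * 180.
For n = 8: (8 - 2) * 180 = 6 * 180 = 1080 degrees.

1080 degrees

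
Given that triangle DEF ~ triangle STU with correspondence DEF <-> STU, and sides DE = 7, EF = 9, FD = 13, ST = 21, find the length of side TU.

k = 21/7 = 3. TU = 3 * 9 = 27.

27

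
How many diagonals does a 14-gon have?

The number of diagonals in an n-gon is n(n - 3)/2.
For n = 14: 14(14 - 3)/2 = 14 × 11 / 2 = 77.

77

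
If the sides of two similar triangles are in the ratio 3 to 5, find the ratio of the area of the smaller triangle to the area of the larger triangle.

The ratio of areas of similar triangles equals the square of the side ratio.
Side ratio = 3:5
Area ratio = (3/5)^2 = 9/25 = 9:25

9:25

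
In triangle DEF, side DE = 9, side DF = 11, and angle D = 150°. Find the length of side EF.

By the law of cosines: EF^2 = DE^2 + DF^2 - 2*DE*DF*cos(D)
EF^2 = 9^2 + 11^2 - 2*9*11*cos(150°)
EF^2 = 81 + 121 - 198*(-sqrt(3)/2)
EF^2 = 99*sqrt(3) + 202
EF = sqrt(99*sqrt(3) + 202)

sqrt(99*sqrt(3) + 202)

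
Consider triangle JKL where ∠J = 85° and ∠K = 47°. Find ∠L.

By the triangle angle sum property, the three interior angles of any triangle add up to 180°.
We know angle J = 85° and angle K = 47°, so their sum is 132°.
Therefore angle L = 180° - 132° = 48°.

48 degrees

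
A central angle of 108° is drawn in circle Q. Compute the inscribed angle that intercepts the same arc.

Inscribed angle = 108° / 2 = 54° (inscribed angle theorem).

54°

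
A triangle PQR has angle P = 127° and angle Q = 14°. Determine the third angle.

Let angle R = x. Then 127 + 14 + x = 180.
x = 180 - 141 = 39 degrees.

39 degrees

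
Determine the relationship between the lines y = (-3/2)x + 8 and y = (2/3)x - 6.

Slope of line 1: m1 = -3/2
Slope of line 2: m2 = 2/3
Two lines are perpendicular when the product of their slopes is -1 (negative reciprocals).
m1 * m2 = (-3/2) * (2/3) = -1, confirming perpendicularity.

Perpendicular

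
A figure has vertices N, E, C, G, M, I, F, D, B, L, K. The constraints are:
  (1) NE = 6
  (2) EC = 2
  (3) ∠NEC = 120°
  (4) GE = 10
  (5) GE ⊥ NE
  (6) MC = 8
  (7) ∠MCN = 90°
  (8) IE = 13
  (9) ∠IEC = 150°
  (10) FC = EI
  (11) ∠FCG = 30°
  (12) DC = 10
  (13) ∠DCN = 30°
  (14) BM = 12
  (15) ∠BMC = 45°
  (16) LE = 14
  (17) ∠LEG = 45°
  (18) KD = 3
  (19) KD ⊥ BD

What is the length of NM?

Step 1: By the law of cosines on triangle CEN: CN² = 2² + 6² − 2·2·6·cos(120°) = 52, so CN = 2·√13.
Step 2: By the law of cosines on triangle NCM: NM² = (2·√13)² + 8² − 2·2·√13·8·cos(90°) = 116, so NM = 2·√29.

Therefore, the length of NM = 2·√29.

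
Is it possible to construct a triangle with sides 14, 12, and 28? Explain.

No.
The triangle inequality is violated: 14 + 12 = 26 ≤ 28.
These lengths cannot form a triangle.

No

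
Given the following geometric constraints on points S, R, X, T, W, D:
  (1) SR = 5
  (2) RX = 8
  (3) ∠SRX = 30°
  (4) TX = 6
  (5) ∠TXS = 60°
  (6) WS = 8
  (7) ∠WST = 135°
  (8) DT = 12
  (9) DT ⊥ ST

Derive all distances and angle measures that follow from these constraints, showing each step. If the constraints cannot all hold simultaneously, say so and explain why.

The constraints are consistent.

Step 1: From SR = 5, RX = 8, and ∠SRX = 30°, by the law of cosines:
  SX² = SR² + RX² - 2·SR·RX·cos(30°) = 25 + 64 - 69.28 = 19.72
  SX ≈ 4.44

Step 2: From SX = 4.44, XT = 6, and ∠SXT = 60°, by the law of cosines:
  ST² = SX² + XT² - 2·SX·XT·cos(60°) = 19.72 + 36 - 26.64 = 29.08
  ST ≈ 5.39

Step 3: From SR = 5, SX = 4.44, RX = 8, by the inverse law of cosines:
  cos(∠RSX) = (SR² + SX² - RX²) / (2·SR·SX)
  ∠RSX = 115.74°

Step 4: From XR = 8, XS = 4.44, RS = 5, by the inverse law of cosines:
  cos(∠RXS) = (XR² + XS² - RS²) / (2·XR·XS)
  ∠RXS = 34.26°

Step 5: From ST = 5.39, TD = 12, and ∠STD = 90°, by the law of cosines:
  SD² = ST² + TD² - 2·ST·TD·cos(90°) = 29.08 + 144 - 0 = 173.1
  SD ≈ 13.16

Step 6: From TS = 5.39, SW = 8, and ∠TSW = 135°, by the law of cosines:
  TW² = TS² + SW² - 2·TS·SW·cos(135°) = 29.08 + 64 + 61 = 154.1
  TW ≈ 12.41

Step 7: From ST = 5.39, SX = 4.44, TX = 6, by the inverse law of cosines:
  cos(∠TSX) = (ST² + SX² - TX²) / (2·ST·SX)
  ∠TSX = 74.51°

Step 8: From TS = 5.39, TX = 6, SX = 4.44, by the inverse law of cosines:
  cos(∠STX) = (TS² + TX² - SX²) / (2·TS·TX)
  ∠STX = 45.49°

Step 9: From SD = 13.16, ST = 5.39, DT = 12, by the inverse law of cosines:
  cos(∠DST) = (SD² + ST² - DT²) / (2·SD·ST)
  ∠DST = 65.8°

Step 10: From TS = 5.39, TW = 12.41, SW = 8, by the inverse law of cosines:
  cos(∠STW) = (TS² + TW² - SW²) / (2·TS·TW)
  ∠STW = 27.11°

Step 11: From WS = 8, WT = 12.41, ST = 5.39, by the inverse law of cosines:
  cos(∠SWT) = (WS² + WT² - ST²) / (2·WS·WT)
  ∠SWT = 17.89°

Step 12: From DS = 13.16, DT = 12, ST = 5.39, by the inverse law of cosines:
  cos(∠SDT) = (DS² + DT² - ST²) / (2·DS·DT)
  ∠SDT = 24.2°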